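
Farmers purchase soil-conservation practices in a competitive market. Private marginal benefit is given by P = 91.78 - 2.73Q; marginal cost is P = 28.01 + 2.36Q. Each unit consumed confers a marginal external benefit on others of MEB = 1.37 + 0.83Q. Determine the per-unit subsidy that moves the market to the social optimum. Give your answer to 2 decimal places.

Social marginal benefit = demand + MEB = 93.15 - 1.90Q.
Set SMB = MC: 93.15 - 1.90Q = 28.01 + 2.36Q → Q* = 15.2911.
The Pigouvian subsidy equals MEB at Q*: 1.37 + 0.83×15.2911 = 14.0616.

subsidy = 14.06 per unit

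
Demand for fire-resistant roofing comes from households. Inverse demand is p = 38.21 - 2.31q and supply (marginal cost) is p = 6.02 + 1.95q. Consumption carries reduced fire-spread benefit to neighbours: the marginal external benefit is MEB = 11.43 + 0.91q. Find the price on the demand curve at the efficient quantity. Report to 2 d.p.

P = 8.13

Social marginal benefit = demand + MEB = 49.64 - 1.40q.
Set SMB = MC: 49.64 - 1.40q = 6.02 + 1.95q → q* = 13.0209.
Consumer price on the demand curve at q*: 38.21 − 2.31×13.0209 = 8.1317.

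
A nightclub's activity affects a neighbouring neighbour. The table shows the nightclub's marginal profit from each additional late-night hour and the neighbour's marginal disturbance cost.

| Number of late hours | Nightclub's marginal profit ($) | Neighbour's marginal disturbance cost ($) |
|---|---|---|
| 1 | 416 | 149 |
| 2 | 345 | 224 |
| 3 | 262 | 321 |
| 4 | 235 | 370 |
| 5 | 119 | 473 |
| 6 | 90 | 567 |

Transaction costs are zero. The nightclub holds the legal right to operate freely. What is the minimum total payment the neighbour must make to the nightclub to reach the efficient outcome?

Left alone the nightclub would choose level 6 (marginal profit stays positive).
Efficient level: k* = 2 (marginal profit ≥ marginal disturbance cost through 2).
The neighbour must at least cover the nightclub's forgone profit from cutting 6→2: 262 + 235 + 119 + 90 = 706.

$706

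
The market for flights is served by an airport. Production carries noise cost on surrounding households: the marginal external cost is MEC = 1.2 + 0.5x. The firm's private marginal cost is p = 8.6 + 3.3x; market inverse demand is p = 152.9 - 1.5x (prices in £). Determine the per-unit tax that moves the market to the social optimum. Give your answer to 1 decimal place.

tax = £14.7 per unit

Social marginal cost = private MC + MEC = 9.8 + 3.8x.
Set SMC = demand: 9.8 + 3.8x = 152.9 - 1.5x → x* = 27.0000.
The Pigouvian tax equals MEC at x*: 1.2 + 0.5×27.0000 = 14.7000.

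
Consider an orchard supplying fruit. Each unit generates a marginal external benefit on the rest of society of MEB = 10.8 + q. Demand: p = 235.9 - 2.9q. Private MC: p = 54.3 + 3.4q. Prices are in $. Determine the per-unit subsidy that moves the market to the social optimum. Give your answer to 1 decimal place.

subsidy = $47.1 per unit

Social marginal cost = private MC − MEB = 43.5 + 2.4q.
Set SMC = demand: 43.5 + 2.4q = 235.9 - 2.9q → q* = 36.3019.
The Pigouvian subsidy equals MEB at q*: 10.8 + 1.0×36.3019 = 47.1019.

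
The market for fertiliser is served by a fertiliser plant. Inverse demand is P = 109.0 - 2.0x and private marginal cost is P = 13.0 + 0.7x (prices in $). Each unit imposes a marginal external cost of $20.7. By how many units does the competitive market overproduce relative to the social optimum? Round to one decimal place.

7.7 units

Market equilibrium (private): 13.0 + 0.7x = 109.0 - 2.0x → x_m = 35.5556.
Social marginal cost = private MC + MEC = 33.7 + 0.7x.
Set SMC = demand: 33.7 + 0.7x = 109.0 - 2.0x → x* = 27.8889.
Gap = |35.5556 − 27.8889| = 7.6667.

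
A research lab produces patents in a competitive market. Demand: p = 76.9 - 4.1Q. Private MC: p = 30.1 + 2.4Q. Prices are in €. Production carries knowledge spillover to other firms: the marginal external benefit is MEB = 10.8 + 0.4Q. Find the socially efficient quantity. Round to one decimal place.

Social marginal cost = private MC − MEB = 19.3 + 2.0Q.
Set SMC = demand: 19.3 + 2.0Q = 76.9 - 4.1Q → Q* = 9.4426.

Q* = 9.4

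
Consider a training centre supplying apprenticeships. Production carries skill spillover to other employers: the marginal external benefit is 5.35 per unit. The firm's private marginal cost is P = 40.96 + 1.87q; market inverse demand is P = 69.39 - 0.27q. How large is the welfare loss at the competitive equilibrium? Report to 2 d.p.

Market equilibrium (private): 40.96 + 1.87q = 69.39 - 0.27q → q_m = 13.2850.
Social marginal cost = private MC − MEB = 35.61 + 1.87q.
Set SMC = demand: 35.61 + 1.87q = 69.39 - 0.27q → q* = 15.7850.
Between q* and q_m the wedge demand − SMC runs linearly from 0 to MEB(q_m), so the loss is a triangle.
DWL = ½ × 2.5000 × 5.3500 = 6.6875.

DWL = 6.69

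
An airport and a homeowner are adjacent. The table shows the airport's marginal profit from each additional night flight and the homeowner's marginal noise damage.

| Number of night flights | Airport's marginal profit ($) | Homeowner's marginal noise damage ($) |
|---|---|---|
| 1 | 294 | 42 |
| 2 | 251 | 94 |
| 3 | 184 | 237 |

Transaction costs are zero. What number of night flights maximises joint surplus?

Bargaining reaches the level where marginal profit last exceeds marginal noise damage.
That holds through level 2 (251 ≥ 94) but not at 3 (184 < 237).

2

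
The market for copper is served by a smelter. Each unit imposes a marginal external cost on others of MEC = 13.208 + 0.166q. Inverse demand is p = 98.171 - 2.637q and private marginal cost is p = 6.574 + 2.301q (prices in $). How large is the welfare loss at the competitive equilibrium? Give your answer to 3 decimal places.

DWL = $25.987

Market equilibrium (private): 6.574 + 2.301q = 98.171 - 2.637q → q_m = 18.5494.
Social marginal cost = private MC + MEC = 19.782 + 2.467q.
Set SMC = demand: 19.782 + 2.467q = 98.171 - 2.637q → q* = 15.3583.
The welfare-loss triangle has base |q_m − q*| and height MEC(q_m) (the vertical gap between SMC and demand is zero at q* and MEC at q_m).
DWL = ½ × 3.1911 × 16.2872 = 25.9870.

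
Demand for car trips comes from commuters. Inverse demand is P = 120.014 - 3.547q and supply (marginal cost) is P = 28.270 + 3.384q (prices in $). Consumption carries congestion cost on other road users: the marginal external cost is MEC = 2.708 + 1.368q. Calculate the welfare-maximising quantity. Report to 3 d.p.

Social marginal benefit = demand − MEC = 117.306 - 4.915q.
Set SMB = MC: 117.306 - 4.915q = 28.270 + 3.384q → q* = 10.7285.

q* = 10.729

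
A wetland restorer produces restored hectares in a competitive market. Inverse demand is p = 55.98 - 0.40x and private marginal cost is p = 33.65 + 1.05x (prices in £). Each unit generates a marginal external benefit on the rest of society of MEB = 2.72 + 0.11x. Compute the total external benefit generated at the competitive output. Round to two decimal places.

Market equilibrium (private): 33.65 + 1.05x = 55.98 - 0.40x → x_m = 15.4000.
Total external benefit = ∫₀^{x_m} (2.72 + 0.11x) dx = 2.72×15.4000 + ½×0.11×15.4000² = 54.9318.

£54.93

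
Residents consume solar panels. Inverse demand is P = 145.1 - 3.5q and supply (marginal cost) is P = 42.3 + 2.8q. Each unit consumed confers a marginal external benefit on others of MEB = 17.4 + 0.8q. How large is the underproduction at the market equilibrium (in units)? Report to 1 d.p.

5.5 units

Market equilibrium (private): 42.3 + 2.8q = 145.1 - 3.5q → q_m = 16.3175.
Social marginal benefit = demand + MEB = 162.5 - 2.7q.
Set SMB = MC: 162.5 - 2.7q = 42.3 + 2.8q → q* = 21.8545.
Gap = |16.3175 − 21.8545| = 5.5370.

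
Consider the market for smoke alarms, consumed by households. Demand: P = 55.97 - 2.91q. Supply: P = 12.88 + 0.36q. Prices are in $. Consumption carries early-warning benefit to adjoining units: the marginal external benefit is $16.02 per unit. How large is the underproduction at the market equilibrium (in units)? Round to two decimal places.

Market equilibrium (private): 12.88 + 0.36q = 55.97 - 2.91q → q_m = 13.1774.
Social marginal benefit = demand + MEB = 71.99 - 2.91q.
Set SMB = MC: 71.99 - 2.91q = 12.88 + 0.36q → q* = 18.0765.
Gap = |13.1774 − 18.0765| = 4.8991.

4.90 units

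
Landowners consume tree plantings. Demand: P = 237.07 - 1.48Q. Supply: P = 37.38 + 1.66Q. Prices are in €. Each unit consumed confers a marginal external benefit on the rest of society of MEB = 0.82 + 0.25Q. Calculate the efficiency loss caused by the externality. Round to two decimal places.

DWL = €48.36

Market equilibrium (private): 37.38 + 1.66Q = 237.07 - 1.48Q → Q_m = 63.5955.
Social marginal benefit = demand + MEB = 237.89 - 1.23Q.
Set SMB = MC: 237.89 - 1.23Q = 37.38 + 1.66Q → Q* = 69.3806.
The welfare-loss triangle has base |Q_m − Q*| and height MEB(Q_m) (the vertical gap between SMB and MC is zero at Q* and MEB at Q_m).
DWL = ½ × 5.7851 × 16.7189 = 48.3603.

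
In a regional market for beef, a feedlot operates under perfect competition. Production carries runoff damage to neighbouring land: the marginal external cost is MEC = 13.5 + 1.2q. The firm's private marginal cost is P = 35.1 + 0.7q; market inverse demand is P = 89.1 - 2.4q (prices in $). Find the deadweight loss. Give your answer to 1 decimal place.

Market equilibrium (private): 35.1 + 0.7q = 89.1 - 2.4q → q_m = 17.4194.
Social marginal cost = private MC + MEC = 48.6 + 1.9q.
Set SMC = demand: 48.6 + 1.9q = 89.1 - 2.4q → q* = 9.4186.
The loss is the area between SMC and demand from q* to q_m; with linear curves that's a triangle of height MEC(q_m).
DWL = ½ × 8.0008 × 34.4032 = 137.6266.

DWL = $137.6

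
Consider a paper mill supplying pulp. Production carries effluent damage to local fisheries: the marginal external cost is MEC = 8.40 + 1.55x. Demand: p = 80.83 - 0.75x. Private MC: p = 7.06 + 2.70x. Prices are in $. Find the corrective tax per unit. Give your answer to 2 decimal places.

Social marginal cost = private MC + MEC = 15.46 + 4.25x.
Set SMC = demand: 15.46 + 4.25x = 80.83 - 0.75x → x* = 13.0740.
The Pigouvian tax equals MEC at x*: 8.40 + 1.55×13.0740 = 28.6647.

tax = $28.66 per unit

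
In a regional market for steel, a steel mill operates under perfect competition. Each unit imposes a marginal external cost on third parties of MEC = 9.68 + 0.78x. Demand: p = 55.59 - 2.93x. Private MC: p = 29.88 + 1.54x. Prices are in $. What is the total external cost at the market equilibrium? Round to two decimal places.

Market equilibrium (private): 29.88 + 1.54x = 55.59 - 2.93x → x_m = 5.7517.
Total external cost = ∫₀^{x_m} (9.68 + 0.78x) dx = 9.68×5.7517 + ½×0.78×5.7517² = 68.5785.

$68.58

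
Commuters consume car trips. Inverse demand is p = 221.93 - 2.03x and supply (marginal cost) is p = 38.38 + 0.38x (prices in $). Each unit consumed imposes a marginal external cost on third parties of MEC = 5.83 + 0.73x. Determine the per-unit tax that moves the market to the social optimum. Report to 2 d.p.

tax = $47.15 per unit

Social marginal benefit = demand − MEC = 216.10 - 2.76x.
Set SMB = MC: 216.10 - 2.76x = 38.38 + 0.38x → x* = 56.5987.
The Pigouvian tax equals MEC at x*: 5.83 + 0.73×56.5987 = 47.1471.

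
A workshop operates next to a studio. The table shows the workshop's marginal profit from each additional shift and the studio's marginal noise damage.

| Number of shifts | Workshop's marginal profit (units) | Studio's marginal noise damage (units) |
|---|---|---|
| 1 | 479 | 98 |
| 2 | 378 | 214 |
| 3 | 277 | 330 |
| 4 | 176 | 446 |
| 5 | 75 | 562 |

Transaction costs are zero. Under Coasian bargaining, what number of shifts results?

Bargaining reaches the level where marginal profit last exceeds marginal noise damage.
That holds through level 2 (378 ≥ 214) but not at 3 (277 < 330).

2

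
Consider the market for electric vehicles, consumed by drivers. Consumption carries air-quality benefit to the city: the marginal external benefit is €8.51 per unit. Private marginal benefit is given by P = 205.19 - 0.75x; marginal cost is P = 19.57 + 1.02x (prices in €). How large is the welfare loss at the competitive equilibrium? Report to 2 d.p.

DWL = €20.46

Market equilibrium (private): 19.57 + 1.02x = 205.19 - 0.75x → x_m = 104.8701.
Social marginal benefit = demand + MEB = 213.70 - 0.75x.
Set SMB = MC: 213.70 - 0.75x = 19.57 + 1.02x → x* = 109.6780.
Between x* and x_m the wedge SMB − MC runs linearly from 0 to MEB(x_m), so the loss is a triangle.
DWL = ½ × 4.8079 × 8.5100 = 20.4576.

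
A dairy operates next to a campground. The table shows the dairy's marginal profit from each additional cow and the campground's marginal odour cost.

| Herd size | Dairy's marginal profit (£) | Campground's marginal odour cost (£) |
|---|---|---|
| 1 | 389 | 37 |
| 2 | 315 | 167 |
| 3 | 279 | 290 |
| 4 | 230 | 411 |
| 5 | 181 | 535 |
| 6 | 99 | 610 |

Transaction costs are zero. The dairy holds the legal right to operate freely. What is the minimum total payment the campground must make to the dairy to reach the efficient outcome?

£789

Left alone the dairy would choose level 6 (marginal profit stays positive).
Efficient level: k* = 2 (marginal profit ≥ marginal odour cost through 2).
The campground must at least cover the dairy's forgone profit from cutting 6→2: 279 + 230 + 181 + 99 = 789.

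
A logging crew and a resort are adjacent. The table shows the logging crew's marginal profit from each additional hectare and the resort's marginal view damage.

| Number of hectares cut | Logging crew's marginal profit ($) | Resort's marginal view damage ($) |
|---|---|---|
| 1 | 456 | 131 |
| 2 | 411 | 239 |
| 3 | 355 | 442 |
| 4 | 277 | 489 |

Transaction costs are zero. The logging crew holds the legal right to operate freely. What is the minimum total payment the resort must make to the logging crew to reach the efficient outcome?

Left alone the logging crew would choose level 4 (marginal profit stays positive).
Efficient level: k* = 2 (marginal profit ≥ marginal view damage through 2).
The resort must at least cover the logging crew's forgone profit from cutting 4→2: 355 + 277 = 632.

$632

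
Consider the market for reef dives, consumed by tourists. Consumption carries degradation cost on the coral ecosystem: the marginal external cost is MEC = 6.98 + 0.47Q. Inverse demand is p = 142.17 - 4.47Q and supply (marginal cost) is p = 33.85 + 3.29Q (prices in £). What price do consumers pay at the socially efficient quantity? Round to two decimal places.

P = £87.13

Social marginal benefit = demand − MEC = 135.19 - 4.94Q.
Set SMB = MC: 135.19 - 4.94Q = 33.85 + 3.29Q → Q* = 12.3135.
Consumer price on the demand curve at Q*: 142.17 − 4.47×12.3135 = 87.1287.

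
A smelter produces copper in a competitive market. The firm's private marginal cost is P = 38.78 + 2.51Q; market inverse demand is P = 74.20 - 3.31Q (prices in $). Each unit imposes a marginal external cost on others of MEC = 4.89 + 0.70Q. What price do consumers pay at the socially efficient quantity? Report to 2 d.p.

P = $58.70

Social marginal cost = private MC + MEC = 43.67 + 3.21Q.
Set SMC = demand: 43.67 + 3.21Q = 74.20 - 3.31Q → Q* = 4.6825.
Consumer price on the demand curve at Q*: 74.20 − 3.31×4.6825 = 58.7009.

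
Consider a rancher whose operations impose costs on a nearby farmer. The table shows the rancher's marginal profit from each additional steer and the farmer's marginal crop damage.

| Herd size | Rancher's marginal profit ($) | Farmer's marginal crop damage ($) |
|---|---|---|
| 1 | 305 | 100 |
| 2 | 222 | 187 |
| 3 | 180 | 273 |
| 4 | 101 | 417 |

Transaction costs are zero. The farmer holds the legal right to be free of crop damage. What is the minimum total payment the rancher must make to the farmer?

$287

Efficient level: marginal profit ≥ marginal crop damage through level 2, so k* = 2.
With the farmer holding the right, the rancher must at least compensate total damage at k*: 100 + 187 = 287.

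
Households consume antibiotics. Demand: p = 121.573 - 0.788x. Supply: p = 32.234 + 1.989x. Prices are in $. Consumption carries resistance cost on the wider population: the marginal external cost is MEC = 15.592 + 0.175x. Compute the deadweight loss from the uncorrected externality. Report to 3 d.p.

DWL = $76.282

Market equilibrium (private): 32.234 + 1.989x = 121.573 - 0.788x → x_m = 32.1710.
Social marginal benefit = demand − MEC = 105.981 - 0.963x.
Set SMB = MC: 105.981 - 0.963x = 32.234 + 1.989x → x* = 24.9820.
The loss is the area between SMB and MC from x* to x_m; with linear curves that's a triangle of height MEC(x_m).
DWL = ½ × 7.1890 × 21.2219 = 76.2821.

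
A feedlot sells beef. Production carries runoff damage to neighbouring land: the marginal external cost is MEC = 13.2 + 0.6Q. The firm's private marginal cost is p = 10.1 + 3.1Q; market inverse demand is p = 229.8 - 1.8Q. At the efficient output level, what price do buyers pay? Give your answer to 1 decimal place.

Social marginal cost = private MC + MEC = 23.3 + 3.7Q.
Set SMC = demand: 23.3 + 3.7Q = 229.8 - 1.8Q → Q* = 37.5455.
Consumer price on the demand curve at Q*: 229.8 − 1.8×37.5455 = 162.2181.

P = 162.2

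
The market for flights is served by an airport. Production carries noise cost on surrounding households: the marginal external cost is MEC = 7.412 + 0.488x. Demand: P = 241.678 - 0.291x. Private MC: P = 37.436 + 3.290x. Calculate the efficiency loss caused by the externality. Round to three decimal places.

Market equilibrium (private): 37.436 + 3.290x = 241.678 - 0.291x → x_m = 57.0349.
Social marginal cost = private MC + MEC = 44.848 + 3.778x.
Set SMC = demand: 44.848 + 3.778x = 241.678 - 0.291x → x* = 48.3731.
The loss is the area between SMC and demand from x* to x_m; with linear curves that's a triangle of height MEC(x_m).
DWL = ½ × 8.6618 × 35.2450 = 152.6426.

DWL = 152.643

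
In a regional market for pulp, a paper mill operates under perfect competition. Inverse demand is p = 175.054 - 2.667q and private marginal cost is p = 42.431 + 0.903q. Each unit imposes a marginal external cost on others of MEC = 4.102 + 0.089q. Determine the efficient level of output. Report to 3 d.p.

q* = 35.125

Social marginal cost = private MC + MEC = 46.533 + 0.992q.
Set SMC = demand: 46.533 + 0.992q = 175.054 - 2.667q → q* = 35.1246.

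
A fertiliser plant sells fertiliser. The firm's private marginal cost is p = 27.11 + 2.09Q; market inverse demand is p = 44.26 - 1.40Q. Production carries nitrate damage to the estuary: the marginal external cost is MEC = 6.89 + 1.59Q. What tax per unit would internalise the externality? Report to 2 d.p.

tax = 10.10 per unit

Social marginal cost = private MC + MEC = 34.00 + 3.68Q.
Set SMC = demand: 34.00 + 3.68Q = 44.26 - 1.40Q → Q* = 2.0197.
The Pigouvian tax equals MEC at Q*: 6.89 + 1.59×2.0197 = 10.1013.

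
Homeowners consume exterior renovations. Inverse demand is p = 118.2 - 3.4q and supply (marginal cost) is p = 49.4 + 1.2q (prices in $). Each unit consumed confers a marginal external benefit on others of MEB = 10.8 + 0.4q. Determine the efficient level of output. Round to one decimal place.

q* = 19.0

Social marginal benefit = demand + MEB = 129.0 - 3.0q.
Set SMB = MC: 129.0 - 3.0q = 49.4 + 1.2q → q* = 18.9524.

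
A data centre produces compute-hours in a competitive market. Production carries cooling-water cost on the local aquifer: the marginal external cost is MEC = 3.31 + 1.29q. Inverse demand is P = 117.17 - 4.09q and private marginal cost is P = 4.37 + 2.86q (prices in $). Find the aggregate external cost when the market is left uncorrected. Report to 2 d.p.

$223.63

Market equilibrium (private): 4.37 + 2.86q = 117.17 - 4.09q → q_m = 16.2302.
Total external cost = ∫₀^{q_m} (3.31 + 1.29q) dq = 3.31×16.2302 + ½×1.29×16.2302² = 223.6275.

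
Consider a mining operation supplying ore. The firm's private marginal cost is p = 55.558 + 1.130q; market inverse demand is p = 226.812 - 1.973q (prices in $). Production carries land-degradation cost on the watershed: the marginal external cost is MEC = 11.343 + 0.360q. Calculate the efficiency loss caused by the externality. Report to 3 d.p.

DWL = $140.651

Market equilibrium (private): 55.558 + 1.130q = 226.812 - 1.973q → q_m = 55.1898.
Social marginal cost = private MC + MEC = 66.901 + 1.490q.
Set SMC = demand: 66.901 + 1.490q = 226.812 - 1.973q → q* = 46.1770.
The loss is the area between SMC and demand from q* to q_m; with linear curves that's a triangle of height MEC(q_m).
DWL = ½ × 9.0128 × 31.2113 = 140.6506.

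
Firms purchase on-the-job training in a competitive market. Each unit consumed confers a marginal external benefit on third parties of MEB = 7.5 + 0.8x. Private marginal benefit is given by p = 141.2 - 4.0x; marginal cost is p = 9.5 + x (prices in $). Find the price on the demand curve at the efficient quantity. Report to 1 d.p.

Social marginal benefit = demand + MEB = 148.7 - 3.2x.
Set SMB = MC: 148.7 - 3.2x = 9.5 + x → x* = 33.1429.
Consumer price on the demand curve at x*: 141.2 − 4.0×33.1429 = 8.6284.

P = $8.6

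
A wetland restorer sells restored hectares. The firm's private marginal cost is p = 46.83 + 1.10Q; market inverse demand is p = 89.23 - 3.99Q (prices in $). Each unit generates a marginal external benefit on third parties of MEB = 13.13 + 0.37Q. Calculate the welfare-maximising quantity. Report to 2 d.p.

Social marginal cost = private MC − MEB = 33.70 + 0.73Q.
Set SMC = demand: 33.70 + 0.73Q = 89.23 - 3.99Q → Q* = 11.7648.

Q* = 11.76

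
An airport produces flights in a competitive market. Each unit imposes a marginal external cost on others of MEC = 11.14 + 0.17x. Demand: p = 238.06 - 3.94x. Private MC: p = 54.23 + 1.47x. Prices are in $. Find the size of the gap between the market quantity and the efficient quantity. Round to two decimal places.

3.03 units

Market equilibrium (private): 54.23 + 1.47x = 238.06 - 3.94x → x_m = 33.9797.
Social marginal cost = private MC + MEC = 65.37 + 1.64x.
Set SMC = demand: 65.37 + 1.64x = 238.06 - 3.94x → x* = 30.9480.
Gap = |33.9797 − 30.9480| = 3.0317.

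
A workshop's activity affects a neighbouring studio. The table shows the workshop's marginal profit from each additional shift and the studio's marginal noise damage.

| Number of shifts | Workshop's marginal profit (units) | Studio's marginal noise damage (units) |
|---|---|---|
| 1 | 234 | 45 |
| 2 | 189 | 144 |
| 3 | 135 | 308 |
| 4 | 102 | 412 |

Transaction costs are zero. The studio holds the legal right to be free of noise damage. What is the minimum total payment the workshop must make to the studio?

189

Efficient level: marginal profit ≥ marginal noise damage through level 2, so k* = 2.
With the studio holding the right, the workshop must at least compensate total damage at k*: 45 + 144 = 189.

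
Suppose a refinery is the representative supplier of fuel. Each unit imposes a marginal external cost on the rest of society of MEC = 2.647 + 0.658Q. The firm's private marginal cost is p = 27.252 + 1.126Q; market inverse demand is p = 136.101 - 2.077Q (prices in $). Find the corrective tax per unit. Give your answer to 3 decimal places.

tax = $20.746 per unit

Social marginal cost = private MC + MEC = 29.899 + 1.784Q.
Set SMC = demand: 29.899 + 1.784Q = 136.101 - 2.077Q → Q* = 27.5063.
The Pigouvian tax equals MEC at Q*: 2.647 + 0.658×27.5063 = 20.7461.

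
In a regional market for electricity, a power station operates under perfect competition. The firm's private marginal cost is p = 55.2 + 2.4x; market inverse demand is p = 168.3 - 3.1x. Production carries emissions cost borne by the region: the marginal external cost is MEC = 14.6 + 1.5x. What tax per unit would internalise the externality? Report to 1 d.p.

tax = 35.7 per unit

Social marginal cost = private MC + MEC = 69.8 + 3.9x.
Set SMC = demand: 69.8 + 3.9x = 168.3 - 3.1x → x* = 14.0714.
The Pigouvian tax equals MEC at x*: 14.6 + 1.5×14.0714 = 35.7071.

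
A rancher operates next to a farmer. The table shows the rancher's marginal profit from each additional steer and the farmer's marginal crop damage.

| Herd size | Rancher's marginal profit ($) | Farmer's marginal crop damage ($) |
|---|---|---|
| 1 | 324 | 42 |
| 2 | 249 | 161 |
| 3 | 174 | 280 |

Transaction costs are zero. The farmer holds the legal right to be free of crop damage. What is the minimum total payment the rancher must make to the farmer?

Efficient level: marginal profit ≥ marginal crop damage through level 2, so k* = 2.
With the farmer holding the right, the rancher must at least compensate total damage at k*: 42 + 161 = 203.

$203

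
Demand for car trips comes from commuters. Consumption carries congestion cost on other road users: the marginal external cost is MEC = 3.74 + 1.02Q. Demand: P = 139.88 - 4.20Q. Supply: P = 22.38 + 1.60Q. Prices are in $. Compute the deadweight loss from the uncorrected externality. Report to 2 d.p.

DWL = $43.66

Market equilibrium (private): 22.38 + 1.60Q = 139.88 - 4.20Q → Q_m = 20.2586.
Social marginal benefit = demand − MEC = 136.14 - 5.22Q.
Set SMB = MC: 136.14 - 5.22Q = 22.38 + 1.60Q → Q* = 16.6804.
The welfare-loss triangle has base |Q_m − Q*| and height MEC(Q_m) (the vertical gap between SMB and MC is zero at Q* and MEC at Q_m).
DWL = ½ × 3.5782 × 24.4038 = 43.6608.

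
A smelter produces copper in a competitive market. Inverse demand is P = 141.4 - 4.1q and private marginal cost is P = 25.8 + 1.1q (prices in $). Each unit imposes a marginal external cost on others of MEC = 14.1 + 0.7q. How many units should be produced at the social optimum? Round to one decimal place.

q* = 17.2

Social marginal cost = private MC + MEC = 39.9 + 1.8q.
Set SMC = demand: 39.9 + 1.8q = 141.4 - 4.1q → q* = 17.2034.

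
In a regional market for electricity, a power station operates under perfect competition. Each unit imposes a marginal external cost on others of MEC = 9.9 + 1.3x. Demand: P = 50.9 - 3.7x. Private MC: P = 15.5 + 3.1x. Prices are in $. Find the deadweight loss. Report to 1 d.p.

Market equilibrium (private): 15.5 + 3.1x = 50.9 - 3.7x → x_m = 5.2059.
Social marginal cost = private MC + MEC = 25.4 + 4.4x.
Set SMC = demand: 25.4 + 4.4x = 50.9 - 3.7x → x* = 3.1481.
The loss is the area between SMC and demand from x* to x_m; with linear curves that's a triangle of height MEC(x_m).
DWL = ½ × 2.0578 × 16.6676 = 17.1493.

DWL = $17.1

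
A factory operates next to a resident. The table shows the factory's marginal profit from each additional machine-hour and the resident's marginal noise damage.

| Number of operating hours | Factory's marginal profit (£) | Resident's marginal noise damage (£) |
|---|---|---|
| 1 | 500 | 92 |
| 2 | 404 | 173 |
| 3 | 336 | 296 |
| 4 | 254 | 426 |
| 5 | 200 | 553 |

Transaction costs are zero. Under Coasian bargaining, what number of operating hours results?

3

Bargaining reaches the level where marginal profit last exceeds marginal noise damage.
That holds through level 3 (336 ≥ 296) but not at 4 (254 < 426).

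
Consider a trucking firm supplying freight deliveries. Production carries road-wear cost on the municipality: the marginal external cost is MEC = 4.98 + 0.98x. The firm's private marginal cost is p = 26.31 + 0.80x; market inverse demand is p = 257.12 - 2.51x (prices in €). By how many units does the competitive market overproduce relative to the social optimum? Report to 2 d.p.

Market equilibrium (private): 26.31 + 0.80x = 257.12 - 2.51x → x_m = 69.7311.
Social marginal cost = private MC + MEC = 31.29 + 1.78x.
Set SMC = demand: 31.29 + 1.78x = 257.12 - 2.51x → x* = 52.6410.
Gap = |69.7311 − 52.6410| = 17.0901.

17.09 units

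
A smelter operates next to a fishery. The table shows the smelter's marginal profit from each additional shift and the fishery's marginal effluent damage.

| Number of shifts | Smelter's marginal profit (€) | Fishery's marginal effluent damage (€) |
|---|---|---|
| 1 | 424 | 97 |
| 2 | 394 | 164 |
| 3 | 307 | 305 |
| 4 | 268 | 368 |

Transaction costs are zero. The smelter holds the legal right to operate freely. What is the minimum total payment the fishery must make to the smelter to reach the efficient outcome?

€268

Left alone the smelter would choose level 4 (marginal profit stays positive).
Efficient level: k* = 3 (marginal profit ≥ marginal effluent damage through 3).
The fishery must at least cover the smelter's forgone profit from cutting 4→3: 268 = 268.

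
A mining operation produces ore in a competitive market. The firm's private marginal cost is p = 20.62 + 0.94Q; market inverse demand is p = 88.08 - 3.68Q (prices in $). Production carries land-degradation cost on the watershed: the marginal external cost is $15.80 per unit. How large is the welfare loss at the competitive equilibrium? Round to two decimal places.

DWL = $27.02

Market equilibrium (private): 20.62 + 0.94Q = 88.08 - 3.68Q → Q_m = 14.6017.
Social marginal cost = private MC + MEC = 36.42 + 0.94Q.
Set SMC = demand: 36.42 + 0.94Q = 88.08 - 3.68Q → Q* = 11.1818.
Between Q* and Q_m the wedge SMC − demand runs linearly from 0 to MEC(Q_m), so the loss is a triangle.
DWL = ½ × 3.4199 × 15.8000 = 27.0172.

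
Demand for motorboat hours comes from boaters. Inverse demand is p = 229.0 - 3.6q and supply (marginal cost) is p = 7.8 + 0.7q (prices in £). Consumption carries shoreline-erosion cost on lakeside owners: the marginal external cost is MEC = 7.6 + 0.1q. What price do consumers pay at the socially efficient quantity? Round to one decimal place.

Social marginal benefit = demand − MEC = 221.4 - 3.7q.
Set SMB = MC: 221.4 - 3.7q = 7.8 + 0.7q → q* = 48.5455.
Consumer price on the demand curve at q*: 229.0 − 3.6×48.5455 = 54.2362.

P = £54.2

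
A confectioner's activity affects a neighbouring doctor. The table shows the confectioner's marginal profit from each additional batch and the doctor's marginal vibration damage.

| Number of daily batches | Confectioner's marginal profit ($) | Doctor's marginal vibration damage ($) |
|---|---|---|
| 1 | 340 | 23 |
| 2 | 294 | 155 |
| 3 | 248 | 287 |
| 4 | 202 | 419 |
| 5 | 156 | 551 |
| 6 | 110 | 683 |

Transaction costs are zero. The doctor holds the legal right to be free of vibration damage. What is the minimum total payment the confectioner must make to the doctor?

Efficient level: marginal profit ≥ marginal vibration damage through level 2, so k* = 2.
With the doctor holding the right, the confectioner must at least compensate total damage at k*: 23 + 155 = 178.

$178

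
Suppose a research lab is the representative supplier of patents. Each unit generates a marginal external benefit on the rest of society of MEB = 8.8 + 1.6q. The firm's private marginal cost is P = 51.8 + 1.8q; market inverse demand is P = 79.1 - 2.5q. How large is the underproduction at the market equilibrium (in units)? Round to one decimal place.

7.0 units

Market equilibrium (private): 51.8 + 1.8q = 79.1 - 2.5q → q_m = 6.3488.
Social marginal cost = private MC − MEB = 43.0 + 0.2q.
Set SMC = demand: 43.0 + 0.2q = 79.1 - 2.5q → q* = 13.3704.
Gap = |6.3488 − 13.3704| = 7.0216.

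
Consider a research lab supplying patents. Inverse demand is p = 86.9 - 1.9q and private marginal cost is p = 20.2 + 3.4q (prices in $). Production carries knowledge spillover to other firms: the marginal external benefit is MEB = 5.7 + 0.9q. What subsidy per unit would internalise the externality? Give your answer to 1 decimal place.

Social marginal cost = private MC − MEB = 14.5 + 2.5q.
Set SMC = demand: 14.5 + 2.5q = 86.9 - 1.9q → q* = 16.4545.
The Pigouvian subsidy equals MEB at q*: 5.7 + 0.9×16.4545 = 20.5091.

subsidy = $20.5 per unit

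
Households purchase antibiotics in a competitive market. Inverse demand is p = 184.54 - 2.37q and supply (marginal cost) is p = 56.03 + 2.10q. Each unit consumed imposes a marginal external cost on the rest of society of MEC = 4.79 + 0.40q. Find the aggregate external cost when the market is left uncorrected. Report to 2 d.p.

303.02

Market equilibrium (private): 56.03 + 2.10q = 184.54 - 2.37q → q_m = 28.7494.
Total external cost = ∫₀^{q_m} (4.79 + 0.40q) dq = 4.79×28.7494 + ½×0.40×28.7494² = 303.0152.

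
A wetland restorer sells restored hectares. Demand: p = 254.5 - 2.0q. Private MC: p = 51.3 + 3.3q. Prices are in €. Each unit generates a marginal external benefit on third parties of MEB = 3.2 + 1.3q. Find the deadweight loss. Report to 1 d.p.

DWL = €351.7

Market equilibrium (private): 51.3 + 3.3q = 254.5 - 2.0q → q_m = 38.3396.
Social marginal cost = private MC − MEB = 48.1 + 2.0q.
Set SMC = demand: 48.1 + 2.0q = 254.5 - 2.0q → q* = 51.6000.
The loss is the area between SMC and demand from q* to q_m; with linear curves that's a triangle of height MEB(q_m).
DWL = ½ × 13.2604 × 53.0415 = 351.6758.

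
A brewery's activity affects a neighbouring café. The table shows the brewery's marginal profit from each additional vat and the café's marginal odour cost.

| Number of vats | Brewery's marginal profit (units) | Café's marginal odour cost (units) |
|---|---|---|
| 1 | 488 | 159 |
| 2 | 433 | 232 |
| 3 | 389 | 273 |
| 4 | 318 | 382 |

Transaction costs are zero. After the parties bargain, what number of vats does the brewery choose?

Bargaining reaches the level where marginal profit last exceeds marginal odour cost.
That holds through level 3 (389 ≥ 273) but not at 4 (318 < 382).

3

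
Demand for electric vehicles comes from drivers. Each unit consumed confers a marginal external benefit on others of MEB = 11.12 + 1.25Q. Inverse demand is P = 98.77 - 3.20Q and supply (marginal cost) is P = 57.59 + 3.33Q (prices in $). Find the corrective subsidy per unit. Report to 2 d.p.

subsidy = $23.50 per unit

Social marginal benefit = demand + MEB = 109.89 - 1.95Q.
Set SMB = MC: 109.89 - 1.95Q = 57.59 + 3.33Q → Q* = 9.9053.
The Pigouvian subsidy equals MEB at Q*: 11.12 + 1.25×9.9053 = 23.5016.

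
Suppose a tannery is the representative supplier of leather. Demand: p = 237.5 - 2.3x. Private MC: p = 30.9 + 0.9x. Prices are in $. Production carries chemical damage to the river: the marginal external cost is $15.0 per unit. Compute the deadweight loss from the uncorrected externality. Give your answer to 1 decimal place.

Market equilibrium (private): 30.9 + 0.9x = 237.5 - 2.3x → x_m = 64.5625.
Social marginal cost = private MC + MEC = 45.9 + 0.9x.
Set SMC = demand: 45.9 + 0.9x = 237.5 - 2.3x → x* = 59.8750.
The loss is the area between SMC and demand from x* to x_m; with linear curves that's a triangle of height MEC(x_m).
DWL = ½ × 4.6875 × 15.0000 = 35.1563.

DWL = $35.2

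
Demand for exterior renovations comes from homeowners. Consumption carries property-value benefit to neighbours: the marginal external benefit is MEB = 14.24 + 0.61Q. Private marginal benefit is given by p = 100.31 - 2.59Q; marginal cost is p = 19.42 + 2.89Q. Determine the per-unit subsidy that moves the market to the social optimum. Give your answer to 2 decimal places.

Social marginal benefit = demand + MEB = 114.55 - 1.98Q.
Set SMB = MC: 114.55 - 1.98Q = 19.42 + 2.89Q → Q* = 19.5339.
The Pigouvian subsidy equals MEB at Q*: 14.24 + 0.61×19.5339 = 26.1557.

subsidy = 26.16 per unit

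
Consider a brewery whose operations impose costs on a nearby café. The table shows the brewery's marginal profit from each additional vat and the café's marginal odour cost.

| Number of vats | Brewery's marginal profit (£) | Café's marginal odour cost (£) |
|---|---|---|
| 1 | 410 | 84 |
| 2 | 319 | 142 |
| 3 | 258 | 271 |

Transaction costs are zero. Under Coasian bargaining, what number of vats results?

2

Bargaining reaches the level where marginal profit last exceeds marginal odour cost.
That holds through level 2 (319 ≥ 142) but not at 3 (258 < 271).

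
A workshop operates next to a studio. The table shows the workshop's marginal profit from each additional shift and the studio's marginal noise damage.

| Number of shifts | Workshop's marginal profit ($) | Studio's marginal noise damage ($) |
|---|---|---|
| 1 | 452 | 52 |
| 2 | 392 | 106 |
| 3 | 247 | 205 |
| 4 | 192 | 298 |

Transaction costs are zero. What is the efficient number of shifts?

3

Bargaining reaches the level where marginal profit last exceeds marginal noise damage.
That holds through level 3 (247 ≥ 205) but not at 4 (192 < 298).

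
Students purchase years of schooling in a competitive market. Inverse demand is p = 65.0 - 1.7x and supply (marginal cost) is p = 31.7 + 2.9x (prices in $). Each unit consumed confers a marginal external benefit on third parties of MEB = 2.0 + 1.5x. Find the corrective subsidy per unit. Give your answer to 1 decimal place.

subsidy = $19.1 per unit

Social marginal benefit = demand + MEB = 67.0 - 0.2x.
Set SMB = MC: 67.0 - 0.2x = 31.7 + 2.9x → x* = 11.3871.
The Pigouvian subsidy equals MEB at x*: 2.0 + 1.5×11.3871 = 19.0807.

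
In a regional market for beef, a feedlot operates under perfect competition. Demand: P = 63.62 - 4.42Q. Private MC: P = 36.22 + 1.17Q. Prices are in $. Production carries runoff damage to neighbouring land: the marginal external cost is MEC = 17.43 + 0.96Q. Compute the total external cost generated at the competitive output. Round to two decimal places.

Market equilibrium (private): 36.22 + 1.17Q = 63.62 - 4.42Q → Q_m = 4.9016.
Total external cost = ∫₀^{Q_m} (17.43 + 0.96Q) dQ = 17.43×4.9016 + ½×0.96×4.9016² = 96.9672.

$96.97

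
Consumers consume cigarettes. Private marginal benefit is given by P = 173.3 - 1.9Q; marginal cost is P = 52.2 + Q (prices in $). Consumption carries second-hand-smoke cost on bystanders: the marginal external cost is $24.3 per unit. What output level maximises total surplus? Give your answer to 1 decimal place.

Social marginal benefit = demand − MEC = 149.0 - 1.9Q.
Set SMB = MC: 149.0 - 1.9Q = 52.2 + Q → Q* = 33.3793.

Q* = 33.4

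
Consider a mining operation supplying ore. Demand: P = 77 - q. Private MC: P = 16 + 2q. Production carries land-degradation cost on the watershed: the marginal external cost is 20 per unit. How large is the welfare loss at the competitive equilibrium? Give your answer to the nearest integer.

DWL = 67

Market equilibrium (private): 16 + 2q = 77 - q → q_m = 20.3333.
Social marginal cost = private MC + MEC = 36 + 2q.
Set SMC = demand: 36 + 2q = 77 - q → q* = 13.6667.
Height of the DWL triangle at q_m is SMC(q_m) − demand(q_m) = MEC(q_m) = 20.0000.
DWL = ½ × 6.6666 × 20.0000 = 66.6660.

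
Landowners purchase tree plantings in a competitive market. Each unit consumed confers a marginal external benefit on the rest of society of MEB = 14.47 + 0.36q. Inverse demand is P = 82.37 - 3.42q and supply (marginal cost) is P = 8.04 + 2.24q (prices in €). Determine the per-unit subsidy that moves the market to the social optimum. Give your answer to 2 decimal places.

subsidy = €20.50 per unit

Social marginal benefit = demand + MEB = 96.84 - 3.06q.
Set SMB = MC: 96.84 - 3.06q = 8.04 + 2.24q → q* = 16.7547.
The Pigouvian subsidy equals MEB at q*: 14.47 + 0.36×16.7547 = 20.5017.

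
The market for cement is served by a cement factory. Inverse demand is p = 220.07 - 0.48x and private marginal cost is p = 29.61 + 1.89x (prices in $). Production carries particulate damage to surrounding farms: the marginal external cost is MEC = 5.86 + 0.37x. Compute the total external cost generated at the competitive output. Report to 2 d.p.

$1665.69

Market equilibrium (private): 29.61 + 1.89x = 220.07 - 0.48x → x_m = 80.3629.
Total external cost = ∫₀^{x_m} (5.86 + 0.37x) dx = 5.86×80.3629 + ½×0.37×80.3629² = 1665.6928.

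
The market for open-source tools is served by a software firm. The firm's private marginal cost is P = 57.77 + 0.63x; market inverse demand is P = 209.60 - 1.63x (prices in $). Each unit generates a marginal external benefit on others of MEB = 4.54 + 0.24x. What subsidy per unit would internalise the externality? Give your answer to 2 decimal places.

subsidy = $23.12 per unit

Social marginal cost = private MC − MEB = 53.23 + 0.39x.
Set SMC = demand: 53.23 + 0.39x = 209.60 - 1.63x → x* = 77.4109.
The Pigouvian subsidy equals MEB at x*: 4.54 + 0.24×77.4109 = 23.1186.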